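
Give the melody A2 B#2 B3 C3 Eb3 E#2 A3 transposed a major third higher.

C#3 D##3 D#4 E3 G3 G##2 C#4

A2 up a major third is C#3.
B#2: a third up reaches D, and 4 semitones makes it D##3.
B3 up a major third is D#4.
A major third up from C3 gives E3.
Eb3: a third up reaches G, and 4 semitones makes it G3.
E#2 up a major third is G##2.
A3: a third up reaches C, and 4 semitones makes it C#4.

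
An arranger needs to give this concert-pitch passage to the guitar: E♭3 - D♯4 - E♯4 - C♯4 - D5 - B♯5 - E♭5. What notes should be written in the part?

Written C4 sounds as C3 on the guitar, so concert pitches are written a perfect octave up.
Eb3 to Eb4
D#4 to D#5
E#4 to E#5
C#4 to C#5
D5 to D6
B#5 to B#6
Eb5 to Eb6

Eb4 D#5 E#5 C#5 D6 B#6 Eb6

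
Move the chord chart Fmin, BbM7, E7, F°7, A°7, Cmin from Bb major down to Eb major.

Bb major down to Eb major is a perfect fifth; each chord root moves by that interval while the quality stays the same.
Fmin: root F down a perfect fifth → Bb, giving Bbmin.
BbM7: root Bb down a perfect fifth → Eb, giving EbM7.
E7: root E down a perfect fifth → A, giving A7.
F°7: root F down a perfect fifth → Bb, giving Bb°7.
A°7: root A down a perfect fifth → D, giving D°7.
Cmin: root C down a perfect fifth → F, giving Fmin.

Bbmin EbM7 A7 Bb°7 D°7 Fmin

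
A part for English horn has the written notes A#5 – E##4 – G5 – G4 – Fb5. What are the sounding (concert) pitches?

D#5 A##3 C5 C4 Bbb4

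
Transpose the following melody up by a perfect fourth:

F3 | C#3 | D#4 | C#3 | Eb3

Bb3 F#3 G#4 F#3 Ab3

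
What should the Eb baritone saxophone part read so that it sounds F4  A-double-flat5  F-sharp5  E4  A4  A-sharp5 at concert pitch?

D6 Fb7 D#7 C#6 F#6 F##7

The Eb baritone saxophone sounds a major thirteenth below written, so the written part must be a major thirteenth above concert — transpose each note up.
F4 becomes D6
Abb5 becomes Fb7
F#5 becomes D#7
E4 becomes C#6
A4 becomes F#6
A#5 becomes F##7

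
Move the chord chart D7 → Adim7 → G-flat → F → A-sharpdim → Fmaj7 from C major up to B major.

C#7 G#dim7 F E G##dim Emaj7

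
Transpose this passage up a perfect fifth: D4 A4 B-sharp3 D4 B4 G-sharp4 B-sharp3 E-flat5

A4 E5 F##4 A4 F#5 D#5 F##4 Bb5

D4: a fifth up reaches A, and 7 semitones makes it A4.
A4 up a perfect fifth is E5.
B#3 up a perfect fifth is F##4.
D4 up a perfect fifth is A4.
B4 up a perfect fifth is F#5.
G#4 up a perfect fifth is D#5.
B#3: a fifth up reaches F, and 7 semitones makes it F##4.
A perfect fifth up from Eb5 gives Bb5.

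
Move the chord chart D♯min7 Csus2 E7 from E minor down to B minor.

E minor down to B minor is a perfect fourth; each chord root moves by that interval while the quality stays the same.
D♯min7: root D♯ down a perfect fourth → A#, giving A#min7.
Csus2: root C down a perfect fourth → G, giving Gsus2.
E7: root E down a perfect fourth → B, giving B7.

A#min7 Gsus2 B7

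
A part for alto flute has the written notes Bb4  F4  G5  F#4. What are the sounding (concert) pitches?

Written C4 on the alto flute sounds as G3, a perfect fourth lower; apply that shift to every note.
Bb4 → F4
F4 → C4
G5 → D5
F#4 → C#4

F4 C4 D5 C#4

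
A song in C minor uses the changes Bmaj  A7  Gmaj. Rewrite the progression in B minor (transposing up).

A#maj G#7 F#maj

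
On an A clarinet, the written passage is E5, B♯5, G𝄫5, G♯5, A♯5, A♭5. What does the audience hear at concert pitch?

C#5 G##5 Ebb5 E#5 F##5 F5

Written C4 on the A clarinet sounds as A3, a minor third lower; apply that shift to every note.
E5 -> C#5
B#5 -> G##5
Gbb5 -> Ebb5
G#5 -> E#5
A#5 -> F##5
Ab5 -> F5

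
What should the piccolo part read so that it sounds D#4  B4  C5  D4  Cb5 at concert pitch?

D#3 B3 C4 D3 Cb4

The piccolo sounds a perfect octave above written, so the written part must be a perfect octave below concert — transpose each note down.
D#4 becomes D#3
B4 becomes B3
C5 becomes C4
D4 becomes D3
Cb5 becomes Cb4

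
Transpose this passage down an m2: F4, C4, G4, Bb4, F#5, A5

F4 -> E4
C4 -> B3
G4 -> F#4
Bb4 -> A4
F#5 -> E#5
A5 -> G#5

E4 B3 F#4 A4 E#5 G#5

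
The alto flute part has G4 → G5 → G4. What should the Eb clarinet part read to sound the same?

B3 B4 B3

First find concert pitch: the alto flute sounds a perfect fourth below written, so G4 G5 G4 sounds D4 D5 D4.
Then write for Eb clarinet: it sounds a minor third above written, so the part must be a minor third below concert.
D4 → B3
D5 → B4
D4 → B3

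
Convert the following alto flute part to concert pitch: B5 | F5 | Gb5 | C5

F#5 C5 Db5 G4

The alto flute sounds a perfect fourth below written, so transpose each written note down a perfect fourth.
B5 to F#5
F5 to C5
Gb5 to Db5
C5 to G4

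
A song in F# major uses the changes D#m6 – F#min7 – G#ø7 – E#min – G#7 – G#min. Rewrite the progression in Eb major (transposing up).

Cm6 Ebmin7 Fø7 Dmin F7 Fmin

F# major up to Eb major is a diminished seventh; each chord root moves by that interval while the quality stays the same.
D#m6: root D# up a diminished seventh → C, giving Cm6.
F#min7: root F# up a diminished seventh → Eb, giving Ebmin7.
G#ø7: root G# up a diminished seventh → F, giving Fø7.
E#min: root E# up a diminished seventh → D, giving Dmin.
G#7: root G# up a diminished seventh → F, giving F7.
G#min: root G# up a diminished seventh → F, giving Fmin.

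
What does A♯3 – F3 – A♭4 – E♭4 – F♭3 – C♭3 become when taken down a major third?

A#3: a third down reaches F, and 4 semitones makes it F#3.
F3: a third down reaches D, and 4 semitones makes it Db3.
A major third down from Ab4 gives Fb4.
A major third down from Eb4 gives Cb4.
Fb3: a third down reaches D, and 4 semitones makes it Dbb3.
Cb3: a third down reaches A, and 4 semitones makes it Abb2.

F#3 Db3 Fb4 Cb4 Dbb3 Abb2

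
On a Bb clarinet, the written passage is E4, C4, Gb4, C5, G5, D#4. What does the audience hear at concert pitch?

Written C4 on the Bb clarinet sounds as Bb3, a major second lower; apply that shift to every note.
E4 to D4
C4 to Bb3
Gb4 to Fb4
C5 to Bb4
G5 to F5
D#4 to C#4

D4 Bb3 Fb4 Bb4 F5 C#4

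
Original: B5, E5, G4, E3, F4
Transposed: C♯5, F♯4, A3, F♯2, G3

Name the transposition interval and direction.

down a minor seventh

From B5 to C#5 is 7 letter names — a seventh of some quality.
C#5 to B5 is 10 semitones, which makes it a minor seventh; the second version is lower, so the direction is down.
Checking another pair — F4 → G3 — gives the same interval.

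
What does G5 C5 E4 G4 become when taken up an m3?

A minor third up from G5 gives Bb5.
A minor third up from C5 gives Eb5.
A minor third up from E4 gives G4.
G4 up a minor third is Bb4.

Bb5 Eb5 G4 Bb4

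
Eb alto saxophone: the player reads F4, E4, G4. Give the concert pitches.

Ab3 G3 Bb3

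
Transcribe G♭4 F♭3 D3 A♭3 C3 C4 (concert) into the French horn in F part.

Db5 Cb4 A3 Eb4 G3 G4

The French horn in F sounds a perfect fifth below written, so the written part must be a perfect fifth above concert — transpose each note up.
Gb4 -> Db5
Fb3 -> Cb4
D3 -> A3
Ab3 -> Eb4
C3 -> G3
C4 -> G4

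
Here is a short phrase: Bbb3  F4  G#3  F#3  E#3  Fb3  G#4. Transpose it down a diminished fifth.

Bbb3 becomes Eb3
F4 becomes B3
G#3 becomes C##3
F#3 becomes B#2
E#3 becomes A##2
Fb3 becomes Bb2
G#4 becomes C##4

Eb3 B3 C##3 B#2 A##2 Bb2 C##4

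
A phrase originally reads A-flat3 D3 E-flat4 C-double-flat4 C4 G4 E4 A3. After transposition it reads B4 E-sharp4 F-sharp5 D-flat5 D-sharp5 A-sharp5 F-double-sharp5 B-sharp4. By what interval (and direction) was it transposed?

Take the first pair: Ab3 → B4. A to B spans 9 letter names, so the interval is some kind of ninth.
Ab3 to B4 is 15 semitones, which makes it an augmented ninth; the second version is higher, so the direction is up.
Checking another pair — A3 → B#4 — gives the same interval.

up an augmented ninth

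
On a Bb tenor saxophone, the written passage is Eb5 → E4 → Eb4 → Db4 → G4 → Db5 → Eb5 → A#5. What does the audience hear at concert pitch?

Db4 D3 Db3 Cb3 F3 Cb4 Db4 G#4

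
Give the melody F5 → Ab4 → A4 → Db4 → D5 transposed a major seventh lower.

Gb4 Bbb3 Bb3 Ebb3 Eb4

F5 -> Gb4
Ab4 -> Bbb3
A4 -> Bb3
Db4 -> Ebb3
D5 -> Eb4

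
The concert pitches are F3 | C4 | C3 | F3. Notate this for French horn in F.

C4 G4 G3 C4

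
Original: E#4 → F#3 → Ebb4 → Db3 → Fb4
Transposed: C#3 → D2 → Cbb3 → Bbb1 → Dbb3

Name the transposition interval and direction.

down a major tenth

Take the first pair: E#4 → C#3. E to C spans 10 letter names, so the interval is some kind of tenth.
C#3 to E#4 is 16 semitones, which makes it a major tenth; the second version is lower, so the direction is down.
Checking another pair — Fb4 → Dbb3 — gives the same interval.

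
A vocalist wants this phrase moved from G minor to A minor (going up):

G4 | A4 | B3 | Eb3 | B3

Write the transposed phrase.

A4 B4 C#4 F3 C#4

G minor to A minor up is a major second, so every note moves up by that interval.
G4 to A4
A4 to B4
B3 to C#4
Eb3 to F3
B3 to C#4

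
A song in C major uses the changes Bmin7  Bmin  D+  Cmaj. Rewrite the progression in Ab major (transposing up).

C major up to Ab major is a minor sixth; each chord root moves by that interval while the quality stays the same.
Bmin7: root B up a minor sixth → G, giving Gmin7.
Bmin: root B up a minor sixth → G, giving Gmin.
D+: root D up a minor sixth → Bb, giving Bb+.
Cmaj: root C up a minor sixth → Ab, giving Abmaj.

Gmin7 Gmin Bb+ Abmaj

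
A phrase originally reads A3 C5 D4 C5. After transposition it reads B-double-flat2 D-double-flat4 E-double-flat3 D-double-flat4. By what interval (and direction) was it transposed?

down an augmented seventh

From A3 to Bbb2 is 7 letter names — a seventh of some quality.
Bbb2 to A3 is 12 semitones, which makes it an augmented seventh; the second version is lower, so the direction is down.
Checking another pair — C5 → Dbb4 — gives the same interval.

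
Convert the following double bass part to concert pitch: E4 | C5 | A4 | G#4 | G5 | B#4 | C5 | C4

E3 C4 A3 G#3 G4 B#3 C4 C3

Written C4 on the double bass sounds as C3, a perfect octave lower; apply that shift to every note.
E4 becomes E3
C5 becomes C4
A4 becomes A3
G#4 becomes G#3
G5 becomes G4
B#4 becomes B#3
C5 becomes C4
C4 becomes C3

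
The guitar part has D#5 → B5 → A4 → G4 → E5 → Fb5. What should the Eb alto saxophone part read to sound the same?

B#4 G#5 F#4 E4 C#5 Db5

First find concert pitch: the guitar sounds a perfect octave below written, so D#5 B5 A4 G4 E5 Fb5 sounds D#4 B4 A3 G3 E4 Fb4.
Then write for Eb alto saxophone: it sounds a major sixth below written, so the part must be a major sixth above concert.
D#4 → B#4
B4 → G#5
A3 → F#4
G3 → E4
E4 → C#5
Fb4 → Db5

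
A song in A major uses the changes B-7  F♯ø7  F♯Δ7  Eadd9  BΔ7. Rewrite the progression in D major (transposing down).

E-7 Bø7 BΔ7 Aadd9 EΔ7

A major down to D major is a perfect fifth; each chord root moves by that interval while the quality stays the same.
B-7: root B down a perfect fifth → E, giving E-7.
F♯ø7: root F♯ down a perfect fifth → B, giving Bø7.
F♯Δ7: root F♯ down a perfect fifth → B, giving BΔ7.
Eadd9: root E down a perfect fifth → A, giving Aadd9.
BΔ7: root B down a perfect fifth → E, giving EΔ7.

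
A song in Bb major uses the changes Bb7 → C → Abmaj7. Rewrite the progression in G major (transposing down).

G7 A Fmaj7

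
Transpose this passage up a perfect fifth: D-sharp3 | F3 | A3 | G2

D#3 up a perfect fifth is A#3.
F3 up a perfect fifth is C4.
A3 up a perfect fifth is E4.
G2 up a perfect fifth is D3.

A#3 C4 E4 D3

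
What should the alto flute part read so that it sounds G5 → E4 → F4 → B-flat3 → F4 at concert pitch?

C6 A4 Bb4 Eb4 Bb4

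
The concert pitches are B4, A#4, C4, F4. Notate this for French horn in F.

Written C4 sounds as F3 on the French horn in F, so concert pitches are written a perfect fifth up.
B4 → F#5
A#4 → E#5
C4 → G4
F4 → C5

F#5 E#5 G4 C5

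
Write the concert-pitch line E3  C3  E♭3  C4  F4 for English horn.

The English horn sounds a perfect fifth below written, so the written part must be a perfect fifth above concert — transpose each note up.
E3 → B3
C3 → G3
Eb3 → Bb3
C4 → G4
F4 → C5

B3 G3 Bb3 G4 C5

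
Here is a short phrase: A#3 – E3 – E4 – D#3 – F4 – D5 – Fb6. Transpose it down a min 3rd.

F##3 C#3 C#4 B#2 D4 B4 Db6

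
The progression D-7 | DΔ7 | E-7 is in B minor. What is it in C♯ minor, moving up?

E-7 EΔ7 F#-7

B minor up to C♯ minor is a major second; each chord root moves by that interval while the quality stays the same.
D-7: root D up a major second → E, giving E-7.
DΔ7: root D up a major second → E, giving EΔ7.
E-7: root E up a major second → F#, giving F#-7.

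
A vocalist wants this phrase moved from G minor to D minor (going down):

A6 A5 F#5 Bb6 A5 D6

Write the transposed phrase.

G minor to D minor down is a perfect fourth, so every note moves down by that interval.
A6 -> E6
A5 -> E5
F#5 -> C#5
Bb6 -> F6
A5 -> E5
D6 -> A5

E6 E5 C#5 F6 E5 A5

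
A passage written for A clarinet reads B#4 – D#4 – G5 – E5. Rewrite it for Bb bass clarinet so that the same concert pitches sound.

First find concert pitch: the A clarinet sounds a minor third below written, so B#4 D#4 G5 E5 sounds G##4 B#3 E5 C#5.
Then write for Bb bass clarinet: it sounds a major ninth below written, so the part must be a major ninth above concert.
G##4 → A##5
B#3 → C##5
E5 → F#6
C#5 → D#6

A##5 C##5 F#6 D#6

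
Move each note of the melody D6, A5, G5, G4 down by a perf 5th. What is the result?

G5 D5 C5 C4

D6: a fifth down reaches G, and 7 semitones makes it G5.
A5 down a perfect fifth is D5.
G5: a fifth down reaches C, and 7 semitones makes it C5.
G4 down a perfect fifth is C4.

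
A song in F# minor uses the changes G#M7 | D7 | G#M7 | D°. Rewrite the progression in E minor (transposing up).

F# minor up to E minor is a minor seventh; each chord root moves by that interval while the quality stays the same.
G#M7: root G# up a minor seventh → F#, giving F#M7.
D7: root D up a minor seventh → C, giving C7.
G#M7: root G# up a minor seventh → F#, giving F#M7.
D°: root D up a minor seventh → C, giving C°.

F#M7 C7 F#M7 C°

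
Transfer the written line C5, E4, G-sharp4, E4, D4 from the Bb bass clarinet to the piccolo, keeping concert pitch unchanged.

First find concert pitch: the Bb bass clarinet sounds a major ninth below written, so C5 E4 G-sharp4 E4 D4 sounds Bb3 D3 F#3 D3 C3.
Then write for piccolo: it sounds a perfect octave above written, so the part must be a perfect octave below concert.
Bb3 → Bb2
D3 → D2
F#3 → F#2
D3 → D2
C3 → C2

Bb2 D2 F#2 D2 C2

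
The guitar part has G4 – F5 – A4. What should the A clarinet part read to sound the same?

First find concert pitch: the guitar sounds a perfect octave below written, so G4 F5 A4 sounds G3 F4 A3.
Then write for A clarinet: it sounds a minor third below written, so the part must be a minor third above concert.
G3 → Bb3
F4 → Ab4
A3 → C4

Bb3 Ab4 C4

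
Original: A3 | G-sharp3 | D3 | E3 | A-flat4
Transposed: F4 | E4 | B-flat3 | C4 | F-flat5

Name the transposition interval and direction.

From A3 to F4 is 6 letter names — a sixth of some quality.
A3 to F4 is 8 semitones, which makes it a minor sixth; the second version is higher, so the direction is up.
Checking another pair — Ab4 → Fb5 — gives the same interval.

up a minor sixth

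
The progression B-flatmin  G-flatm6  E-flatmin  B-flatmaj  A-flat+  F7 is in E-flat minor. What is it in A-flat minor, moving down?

Ebmin Cbm6 Abmin Ebmaj Db+ Bb7

E-flat minor down to A-flat minor is a perfect fifth; each chord root moves by that interval while the quality stays the same.
B-flatmin: root B-flat down a perfect fifth → Eb, giving Ebmin.
G-flatm6: root G-flat down a perfect fifth → Cb, giving Cbm6.
E-flatmin: root E-flat down a perfect fifth → Ab, giving Abmin.
B-flatmaj: root B-flat down a perfect fifth → Eb, giving Ebmaj.
A-flat+: root A-flat down a perfect fifth → Db, giving Db+.
F7: root F down a perfect fifth → Bb, giving Bb7.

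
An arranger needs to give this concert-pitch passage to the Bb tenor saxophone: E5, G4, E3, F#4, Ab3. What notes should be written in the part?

Written C4 sounds as Bb2 on the Bb tenor saxophone, so concert pitches are written a major ninth up.
E5 → F#6
G4 → A5
E3 → F#4
F#4 → G#5
Ab3 → Bb4

F#6 A5 F#4 G#5 Bb4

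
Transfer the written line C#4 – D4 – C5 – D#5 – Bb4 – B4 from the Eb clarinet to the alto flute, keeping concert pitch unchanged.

First find concert pitch: the Eb clarinet sounds a minor third above written, so C#4 D4 C5 D#5 Bb4 B4 sounds E4 F4 Eb5 F#5 Db5 D5.
Then write for alto flute: it sounds a perfect fourth below written, so the part must be a perfect fourth above concert.
E4 → A4
F4 → Bb4
Eb5 → Ab5
F#5 → B5
Db5 → Gb5
D5 → G5

A4 Bb4 Ab5 B5 Gb5 G5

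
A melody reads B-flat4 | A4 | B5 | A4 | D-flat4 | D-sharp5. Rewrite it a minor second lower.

A4 G#4 A#5 G#4 C4 C##5

Bb4 down a minor second is A4.
A4: a second down reaches G, and 1 semitone makes it G#4.
B5 down a minor second is A#5.
A4: a second down reaches G, and 1 semitone makes it G#4.
Db4 down a minor second is C4.
A minor second down from D#5 gives C##5.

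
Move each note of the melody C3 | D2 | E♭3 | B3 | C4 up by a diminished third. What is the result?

C3 to Ebb3
D2 to Fb2
Eb3 to Gbb3
B3 to Db4
C4 to Ebb4

Ebb3 Fb2 Gbb3 Db4 Ebb4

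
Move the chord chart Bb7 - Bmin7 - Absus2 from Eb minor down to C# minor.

G#7 G##min7 F#sus2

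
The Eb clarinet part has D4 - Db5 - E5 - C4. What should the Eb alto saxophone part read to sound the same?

D5 Db6 E6 C5

First find concert pitch: the Eb clarinet sounds a minor third above written, so D4 Db5 E5 C4 sounds F4 Fb5 G5 Eb4.
Then write for Eb alto saxophone: it sounds a major sixth below written, so the part must be a major sixth above concert.
F4 → D5
Fb5 → Db6
G5 → E6
Eb4 → C5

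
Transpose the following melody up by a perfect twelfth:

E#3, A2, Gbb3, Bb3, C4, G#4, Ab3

B#4 E4 Dbb5 F5 G5 D#6 Eb5

A perfect twelfth up from E#3 gives B#4.
A perfect twelfth up from A2 gives E4.
A perfect twelfth up from Gbb3 gives Dbb5.
Bb3: a twelfth up reaches F, and 19 semitones makes it F5.
C4 up a perfect twelfth is G5.
G#4: a twelfth up reaches D, and 19 semitones makes it D#6.
Ab3: a twelfth up reaches E, and 19 semitones makes it Eb5.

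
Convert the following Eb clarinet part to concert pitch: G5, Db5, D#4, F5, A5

Bb5 Fb5 F#4 Ab5 C6

The Eb clarinet sounds a minor third above written, so transpose each written note up a minor third.
G5 gives Bb5
Db5 gives Fb5
D#4 gives F#4
F5 gives Ab5
A5 gives C6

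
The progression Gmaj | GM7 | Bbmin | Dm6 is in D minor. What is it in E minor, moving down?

D minor down to E minor is a minor seventh; each chord root moves by that interval while the quality stays the same.
Gmaj: root G down a minor seventh → A, giving Amaj.
GM7: root G down a minor seventh → A, giving AM7.
Bbmin: root Bb down a minor seventh → C, giving Cmin.
Dm6: root D down a minor seventh → E, giving Em6.

Amaj AM7 Cmin Em6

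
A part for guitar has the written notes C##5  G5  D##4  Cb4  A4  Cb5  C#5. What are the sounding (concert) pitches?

C##4 G4 D##3 Cb3 A3 Cb4 C#4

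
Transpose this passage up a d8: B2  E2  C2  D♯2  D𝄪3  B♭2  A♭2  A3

B2 up a diminished octave is Bb3.
E2: an octave up reaches E, and 11 semitones makes it Eb3.
C2: an octave up reaches C, and 11 semitones makes it Cb3.
A diminished octave up from D#2 gives D3.
A diminished octave up from D##3 gives D#4.
Bb2: an octave up reaches B, and 11 semitones makes it Bbb3.
A diminished octave up from Ab2 gives Abb3.
A diminished octave up from A3 gives Ab4.

Bb3 Eb3 Cb3 D3 D#4 Bbb3 Abb3 Ab4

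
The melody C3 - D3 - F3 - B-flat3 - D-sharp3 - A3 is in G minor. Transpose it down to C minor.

G minor to C minor down is a perfect fifth, so every note moves down by that interval.
C3 becomes F2
D3 becomes G2
F3 becomes Bb2
Bb3 becomes Eb3
D#3 becomes G#2
A3 becomes D3

F2 G2 Bb2 Eb3 G#2 D3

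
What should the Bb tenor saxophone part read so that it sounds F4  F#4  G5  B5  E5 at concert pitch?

Written C4 sounds as Bb2 on the Bb tenor saxophone, so concert pitches are written a major ninth up.
F4 to G5
F#4 to G#5
G5 to A6
B5 to C#7
E5 to F#6

G5 G#5 A6 C#7 F#6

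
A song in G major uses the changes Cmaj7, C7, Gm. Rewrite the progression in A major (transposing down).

Dmaj7 D7 Am

G major down to A major is a minor seventh; each chord root moves by that interval while the quality stays the same.
Cmaj7: root C down a minor seventh → D, giving Dmaj7.
C7: root C down a minor seventh → D, giving D7.
Gm: root G down a minor seventh → A, giving Am.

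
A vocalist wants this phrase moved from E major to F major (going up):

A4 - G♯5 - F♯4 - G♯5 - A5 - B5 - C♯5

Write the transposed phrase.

From E up to F is a minor second; apply that to each pitch.
A4 -> Bb4
G#5 -> A5
F#4 -> G4
G#5 -> A5
A5 -> Bb5
B5 -> C6
C#5 -> D5

Bb4 A5 G4 A5 Bb5 C6 D5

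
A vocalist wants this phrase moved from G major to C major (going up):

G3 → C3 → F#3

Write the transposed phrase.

From G up to C is a perfect fourth; apply that to each pitch.
G3 to C4
C3 to F3
F#3 to B3

C4 F3 B3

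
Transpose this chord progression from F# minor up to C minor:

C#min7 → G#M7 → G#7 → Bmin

F# minor up to C minor is a diminished fifth; each chord root moves by that interval while the quality stays the same.
C#min7: root C# up a diminished fifth → G, giving Gmin7.
G#M7: root G# up a diminished fifth → D, giving DM7.
G#7: root G# up a diminished fifth → D, giving D7.
Bmin: root B up a diminished fifth → F, giving Fmin.

Gmin7 DM7 D7 Fmin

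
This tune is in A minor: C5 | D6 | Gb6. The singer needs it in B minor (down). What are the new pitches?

D4 E5 Ab5

From A down to B is a minor seventh; apply that to each pitch.
C5 -> D4
D6 -> E5
Gb6 -> Ab5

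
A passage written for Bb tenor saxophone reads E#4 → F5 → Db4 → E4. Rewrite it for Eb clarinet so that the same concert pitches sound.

First find concert pitch: the Bb tenor saxophone sounds a major ninth below written, so E#4 F5 Db4 E4 sounds D#3 Eb4 Cb3 D3.
Then write for Eb clarinet: it sounds a minor third above written, so the part must be a minor third below concert.
D#3 → B#2
Eb4 → C4
Cb3 → Ab2
D3 → B2

B#2 C4 Ab2 B2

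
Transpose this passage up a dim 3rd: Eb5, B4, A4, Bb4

Eb5 -> Gbb5
B4 -> Db5
A4 -> Cb5
Bb4 -> Dbb5

Gbb5 Db5 Cb5 Dbb5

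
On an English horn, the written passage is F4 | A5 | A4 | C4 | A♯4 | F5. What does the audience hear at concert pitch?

The English horn sounds a perfect fifth below written, so transpose each written note down a perfect fifth.
F4 to Bb3
A5 to D5
A4 to D4
C4 to F3
A#4 to D#4
F5 to Bb4

Bb3 D5 D4 F3 D#4 Bb4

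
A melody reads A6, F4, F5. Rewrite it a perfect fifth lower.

A perfect fifth down from A6 gives D6.
F4 down a perfect fifth is Bb3.
F5 down a perfect fifth is Bb4.

D6 Bb3 Bb4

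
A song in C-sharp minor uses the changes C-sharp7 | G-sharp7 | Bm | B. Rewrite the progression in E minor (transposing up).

E7 B7 Dm D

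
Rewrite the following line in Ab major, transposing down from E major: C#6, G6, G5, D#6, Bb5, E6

F5 Cb6 Cb5 G5 Ebb5 Ab5

E major to Ab major down is an augmented fifth, so every note moves down by that interval.
C#6 gives F5
G6 gives Cb6
G5 gives Cb5
D#6 gives G5
Bb5 gives Ebb5
E6 gives Ab5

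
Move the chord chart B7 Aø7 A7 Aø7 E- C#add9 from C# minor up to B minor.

C# minor up to B minor is a minor seventh; each chord root moves by that interval while the quality stays the same.
B7: root B up a minor seventh → A, giving A7.
Aø7: root A up a minor seventh → G, giving Gø7.
A7: root A up a minor seventh → G, giving G7.
Aø7: root A up a minor seventh → G, giving Gø7.
E-: root E up a minor seventh → D, giving D-.
C#add9: root C# up a minor seventh → B, giving Badd9.

A7 Gø7 G7 Gø7 D- Badd9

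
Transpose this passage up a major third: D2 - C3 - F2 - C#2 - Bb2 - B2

F#2 E3 A2 E#2 D3 D#3

D2 up a major third is F#2.
A major third up from C3 gives E3.
A major third up from F2 gives A2.
C#2: a third up reaches E, and 4 semitones makes it E#2.
Bb2 up a major third is D3.
A major third up from B2 gives D#3.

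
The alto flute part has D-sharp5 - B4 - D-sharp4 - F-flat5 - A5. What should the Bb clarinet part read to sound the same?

B#4 G#4 B#3 Db5 F#5

First find concert pitch: the alto flute sounds a perfect fourth below written, so D-sharp5 B4 D-sharp4 F-flat5 A5 sounds A#4 F#4 A#3 Cb5 E5.
Then write for Bb clarinet: it sounds a major second below written, so the part must be a major second above concert.
A#4 → B#4
F#4 → G#4
A#3 → B#3
Cb5 → Db5
E5 → F#5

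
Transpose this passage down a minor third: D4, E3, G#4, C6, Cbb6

D4 -> B3
E3 -> C#3
G#4 -> E#4
C6 -> A5
Cbb6 -> Abb5

B3 C#3 E#4 A5 Abb5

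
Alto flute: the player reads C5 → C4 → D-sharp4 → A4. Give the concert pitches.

G4 G3 A#3 E4

The alto flute sounds a perfect fourth below written, so transpose each written note down a perfect fourth.
C5 -> G4
C4 -> G3
D#4 -> A#3
A4 -> E4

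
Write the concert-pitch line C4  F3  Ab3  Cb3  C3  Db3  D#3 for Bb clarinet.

D4 G3 Bb3 Db3 D3 Eb3 E#3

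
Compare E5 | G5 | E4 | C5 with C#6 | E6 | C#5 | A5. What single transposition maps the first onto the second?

up a major sixth

From E5 to C#6 is 6 letter names — a sixth of some quality.
E5 to C#6 is 9 semitones, which makes it a major sixth; the second version is higher, so the direction is up.
Checking another pair — C5 → A5 — gives the same interval.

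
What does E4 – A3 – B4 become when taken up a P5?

B4 E4 F#5

E4 to B4
A3 to E4
B4 to F#5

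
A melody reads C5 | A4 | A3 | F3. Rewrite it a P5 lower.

F4 D4 D3 Bb2

C5: a fifth down reaches F, and 7 semitones makes it F4.
A4 down a perfect fifth is D4.
A3 down a perfect fifth is D3.
A perfect fifth down from F3 gives Bb2.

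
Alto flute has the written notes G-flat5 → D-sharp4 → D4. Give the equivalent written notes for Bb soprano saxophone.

First find concert pitch: the alto flute sounds a perfect fourth below written, so G-flat5 D-sharp4 D4 sounds Db5 A#3 A3.
Then write for Bb soprano saxophone: it sounds a major second below written, so the part must be a major second above concert.
Db5 → Eb5
A#3 → B#3
A3 → B3

Eb5 B#3 B3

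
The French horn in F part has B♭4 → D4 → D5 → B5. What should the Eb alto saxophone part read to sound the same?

C5 E4 E5 C#6

First find concert pitch: the French horn in F sounds a perfect fifth below written, so B♭4 D4 D5 B5 sounds Eb4 G3 G4 E5.
Then write for Eb alto saxophone: it sounds a major sixth below written, so the part must be a major sixth above concert.
Eb4 → C5
G3 → E4
G4 → E5
E5 → C#6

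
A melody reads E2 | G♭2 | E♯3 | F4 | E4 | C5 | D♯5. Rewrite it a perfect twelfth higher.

E2 → B3
Gb2 → Db4
E#3 → B#4
F4 → C6
E4 → B5
C5 → G6
D#5 → A#6

B3 Db4 B#4 C6 B5 G6 A#6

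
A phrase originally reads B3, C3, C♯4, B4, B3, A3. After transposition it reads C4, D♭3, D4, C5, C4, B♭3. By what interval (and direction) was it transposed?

up a minor second

Take the first pair: B3 → C4. B to C spans 2 letter names, so the interval is some kind of second.
B3 to C4 is 1 semitone, which makes it a minor second; the second version is higher, so the direction is up.
Checking another pair — A3 → Bb3 — gives the same interval.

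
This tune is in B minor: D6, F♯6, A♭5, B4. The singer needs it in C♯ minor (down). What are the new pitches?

From B down to C♯ is a minor seventh; apply that to each pitch.
D6 → E5
F#6 → G#5
Ab5 → Bb4
B4 → C#4

E5 G#5 Bb4 C#4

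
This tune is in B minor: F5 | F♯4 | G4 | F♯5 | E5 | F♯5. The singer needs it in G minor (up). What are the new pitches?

From B up to G is a minor sixth; apply that to each pitch.
F5 gives Db6
F#4 gives D5
G4 gives Eb5
F#5 gives D6
E5 gives C6
F#5 gives D6

Db6 D5 Eb5 D6 C6 D6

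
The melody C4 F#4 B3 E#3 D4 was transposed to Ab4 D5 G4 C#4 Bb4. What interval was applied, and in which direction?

up a minor sixth

Take the first pair: C4 → Ab4. C to A spans 6 letter names, so the interval is some kind of sixth.
C4 to Ab4 is 8 semitones, which makes it a minor sixth; the second version is higher, so the direction is up.
Checking another pair — D4 → Bb4 — gives the same interval.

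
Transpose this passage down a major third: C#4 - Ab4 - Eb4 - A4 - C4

A3 Fb4 Cb4 F4 Ab3

C#4 → A3
Ab4 → Fb4
Eb4 → Cb4
A4 → F4
C4 → Ab3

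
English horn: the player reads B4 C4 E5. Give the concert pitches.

E4 F3 A4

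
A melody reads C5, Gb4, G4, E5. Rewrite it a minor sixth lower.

C5 to E4
Gb4 to Bb3
G4 to B3
E5 to G#4

E4 Bb3 B3 G#4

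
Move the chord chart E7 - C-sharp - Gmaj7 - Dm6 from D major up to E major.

D major up to E major is a major second; each chord root moves by that interval while the quality stays the same.
E7: root E up a major second → F#, giving F#7.
C-sharp: root C-sharp up a major second → D#, giving D#.
Gmaj7: root G up a major second → A, giving Amaj7.
Dm6: root D up a major second → E, giving Em6.

F#7 D# Amaj7 Em6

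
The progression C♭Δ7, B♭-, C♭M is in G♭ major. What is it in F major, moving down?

BbΔ7 A- BbM

G♭ major down to F major is a minor second; each chord root moves by that interval while the quality stays the same.
C♭Δ7: root C♭ down a minor second → Bb, giving BbΔ7.
B♭-: root B♭ down a minor second → A, giving A-.
C♭M: root C♭ down a minor second → Bb, giving BbM.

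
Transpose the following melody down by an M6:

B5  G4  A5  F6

D5 Bb3 C5 Ab5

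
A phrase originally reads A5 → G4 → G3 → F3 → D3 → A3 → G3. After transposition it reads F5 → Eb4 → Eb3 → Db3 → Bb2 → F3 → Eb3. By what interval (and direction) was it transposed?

down a major third

From A5 to F5 is 3 letter names — a third of some quality.
F5 to A5 is 4 semitones, which makes it a major third; the second version is lower, so the direction is down.
Checking another pair — G3 → Eb3 — gives the same interval.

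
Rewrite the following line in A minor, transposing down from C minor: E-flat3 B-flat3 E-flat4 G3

C3 G3 C4 E3

C minor to A minor down is a minor third, so every note moves down by that interval.
Eb3 -> C3
Bb3 -> G3
Eb4 -> C4
G3 -> E3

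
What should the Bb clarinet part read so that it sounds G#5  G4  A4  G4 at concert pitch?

A#5 A4 B4 A4

Written C4 sounds as Bb3 on the Bb clarinet, so concert pitches are written a major second up.
G#5 -> A#5
G4 -> A4
A4 -> B4
G4 -> A4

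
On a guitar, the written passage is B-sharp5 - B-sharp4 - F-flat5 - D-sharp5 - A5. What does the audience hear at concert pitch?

B#4 B#3 Fb4 D#4 A4

Written C4 on the guitar sounds as C3, a perfect octave lower; apply that shift to every note.
B#5 to B#4
B#4 to B#3
Fb5 to Fb4
D#5 to D#4
A5 to A4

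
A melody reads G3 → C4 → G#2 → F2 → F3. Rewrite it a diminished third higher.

Bbb3 Ebb4 Bb2 Abb2 Abb3

G3 -> Bbb3
C4 -> Ebb4
G#2 -> Bb2
F2 -> Abb2
F3 -> Abb3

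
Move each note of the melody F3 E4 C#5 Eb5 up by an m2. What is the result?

Gb3 F4 D5 Fb5

A minor second up from F3 gives Gb3.
A minor second up from E4 gives F4.
A minor second up from C#5 gives D5.
Eb5: a second up reaches F, and 1 semitone makes it Fb5.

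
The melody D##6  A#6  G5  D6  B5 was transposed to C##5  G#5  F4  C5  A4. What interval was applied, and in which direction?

From D##6 to C##5 is 9 letter names — a ninth of some quality.
C##5 to D##6 is 14 semitones, which makes it a major ninth; the second version is lower, so the direction is down.
Checking another pair — B5 → A4 — gives the same interval.

down a major ninth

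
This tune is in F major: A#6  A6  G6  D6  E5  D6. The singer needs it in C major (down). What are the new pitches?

E#6 E6 D6 A5 B4 A5

F major to C major down is a perfect fourth, so every note moves down by that interval.
A#6 to E#6
A6 to E6
G6 to D6
D6 to A5
E5 to B4
D6 to A5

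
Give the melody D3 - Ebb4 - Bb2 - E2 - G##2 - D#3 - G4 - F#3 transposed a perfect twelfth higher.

D3: a twelfth up reaches A, and 19 semitones makes it A4.
A perfect twelfth up from Ebb4 gives Bbb5.
A perfect twelfth up from Bb2 gives F4.
E2 up a perfect twelfth is B3.
A perfect twelfth up from G##2 gives D##4.
A perfect twelfth up from D#3 gives A#4.
A perfect twelfth up from G4 gives D6.
F#3 up a perfect twelfth is C#5.

A4 Bbb5 F4 B3 D##4 A#4 D6 C#5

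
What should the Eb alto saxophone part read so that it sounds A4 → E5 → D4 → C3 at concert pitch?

The Eb alto saxophone sounds a major sixth below written, so the written part must be a major sixth above concert — transpose each note up.
A4 gives F#5
E5 gives C#6
D4 gives B4
C3 gives A3

F#5 C#6 B4 A3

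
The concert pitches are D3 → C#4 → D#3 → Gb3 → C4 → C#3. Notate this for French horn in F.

A3 G#4 A#3 Db4 G4 G#3

Written C4 sounds as F3 on the French horn in F, so concert pitches are written a perfect fifth up.
D3 gives A3
C#4 gives G#4
D#3 gives A#3
Gb3 gives Db4
C4 gives G4
C#3 gives G#3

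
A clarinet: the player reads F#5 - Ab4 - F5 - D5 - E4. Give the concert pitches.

D#5 F4 D5 B4 C#4

Written C4 on the A clarinet sounds as A3, a minor third lower; apply that shift to every note.
F#5 to D#5
Ab4 to F4
F5 to D5
D5 to B4
E4 to C#4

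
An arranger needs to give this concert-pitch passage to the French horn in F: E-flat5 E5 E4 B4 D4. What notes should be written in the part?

The French horn in F sounds a perfect fifth below written, so the written part must be a perfect fifth above concert — transpose each note up.
Eb5 → Bb5
E5 → B5
E4 → B4
B4 → F#5
D4 → A4

Bb5 B5 B4 F#5 A4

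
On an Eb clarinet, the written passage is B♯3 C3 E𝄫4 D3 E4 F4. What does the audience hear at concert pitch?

D#4 Eb3 Gbb4 F3 G4 Ab4

Written C4 on the Eb clarinet sounds as Eb4, a minor third higher; apply that shift to every note.
B#3 -> D#4
C3 -> Eb3
Ebb4 -> Gbb4
D3 -> F3
E4 -> G4
F4 -> Ab4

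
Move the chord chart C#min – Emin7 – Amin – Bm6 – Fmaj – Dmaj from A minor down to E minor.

G#min Bmin7 Emin F#m6 Cmaj Amaj

A minor down to E minor is a perfect fourth; each chord root moves by that interval while the quality stays the same.
C#min: root C# down a perfect fourth → G#, giving G#min.
Emin7: root E down a perfect fourth → B, giving Bmin7.
Amin: root A down a perfect fourth → E, giving Emin.
Bm6: root B down a perfect fourth → F#, giving F#m6.
Fmaj: root F down a perfect fourth → C, giving Cmaj.
Dmaj: root D down a perfect fourth → A, giving Amaj.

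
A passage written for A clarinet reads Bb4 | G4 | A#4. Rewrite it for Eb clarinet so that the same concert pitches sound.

E4 C#4 D##4

First find concert pitch: the A clarinet sounds a minor third below written, so Bb4 G4 A#4 sounds G4 E4 F##4.
Then write for Eb clarinet: it sounds a minor third above written, so the part must be a minor third below concert.
G4 → E4
E4 → C#4
F##4 → D##4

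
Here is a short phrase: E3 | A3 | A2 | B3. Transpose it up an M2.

F#3 B3 B2 C#4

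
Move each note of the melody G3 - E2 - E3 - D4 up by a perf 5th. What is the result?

D4 B2 B3 A4

G3 → D4
E2 → B2
E3 → B3
D4 → A4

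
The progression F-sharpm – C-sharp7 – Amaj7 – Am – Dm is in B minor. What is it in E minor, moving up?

Bm F#7 Dmaj7 Dm Gm

B minor up to E minor is a perfect fourth; each chord root moves by that interval while the quality stays the same.
F-sharpm: root F-sharp up a perfect fourth → B, giving Bm.
C-sharp7: root C-sharp up a perfect fourth → F#, giving F#7.
Amaj7: root A up a perfect fourth → D, giving Dmaj7.
Am: root A up a perfect fourth → D, giving Dm.
Dm: root D up a perfect fourth → G, giving Gm.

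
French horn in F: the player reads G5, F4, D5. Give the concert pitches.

C5 Bb3 G4

Written C4 on the French horn in F sounds as F3, a perfect fifth lower; apply that shift to every note.
G5 → C5
F4 → Bb3
D5 → G4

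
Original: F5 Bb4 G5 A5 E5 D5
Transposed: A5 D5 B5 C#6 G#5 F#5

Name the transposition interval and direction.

up a major third

From F5 to A5 is 3 letter names — a third of some quality.
F5 to A5 is 4 semitones, which makes it a major third; the second version is higher, so the direction is up.
Checking another pair — D5 → F#5 — gives the same interval.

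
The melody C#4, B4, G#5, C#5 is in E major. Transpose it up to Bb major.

From E up to Bb is a diminished fifth; apply that to each pitch.
C#4 -> G4
B4 -> F5
G#5 -> D6
C#5 -> G5

G4 F5 D6 G5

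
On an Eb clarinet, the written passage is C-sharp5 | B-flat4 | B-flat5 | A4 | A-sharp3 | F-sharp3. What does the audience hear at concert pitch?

E5 Db5 Db6 C5 C#4 A3

The Eb clarinet sounds a minor third above written, so transpose each written note up a minor third.
C#5 → E5
Bb4 → Db5
Bb5 → Db6
A4 → C5
A#3 → C#4
F#3 → A3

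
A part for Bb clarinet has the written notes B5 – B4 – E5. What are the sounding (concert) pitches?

A5 A4 D5

The Bb clarinet sounds a major second below written, so transpose each written note down a major second.
B5 becomes A5
B4 becomes A4
E5 becomes D5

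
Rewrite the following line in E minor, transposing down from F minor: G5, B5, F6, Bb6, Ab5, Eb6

F#5 A#5 E6 A6 G5 D6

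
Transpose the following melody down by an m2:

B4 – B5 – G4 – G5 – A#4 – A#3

A#4 A#5 F#4 F#5 G##4 G##3

B4 becomes A#4
B5 becomes A#5
G4 becomes F#4
G5 becomes F#5
A#4 becomes G##4
A#3 becomes G##3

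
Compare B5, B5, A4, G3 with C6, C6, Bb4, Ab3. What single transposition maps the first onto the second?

up a minor second

From B5 to C6 is 2 letter names — a second of some quality.
B5 to C6 is 1 semitone, which makes it a minor second; the second version is higher, so the direction is up.
Checking another pair — G3 → Ab3 — gives the same interval.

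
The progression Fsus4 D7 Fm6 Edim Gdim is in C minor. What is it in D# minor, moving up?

C minor up to D# minor is an augmented second; each chord root moves by that interval while the quality stays the same.
Fsus4: root F up an augmented second → G#, giving G#sus4.
D7: root D up an augmented second → E#, giving E#7.
Fm6: root F up an augmented second → G#, giving G#m6.
Edim: root E up an augmented second → F##, giving F##dim.
Gdim: root G up an augmented second → A#, giving A#dim.

G#sus4 E#7 G#m6 F##dim A#dim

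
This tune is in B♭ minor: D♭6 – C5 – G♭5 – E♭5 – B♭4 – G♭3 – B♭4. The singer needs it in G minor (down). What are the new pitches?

Bb5 A4 Eb5 C5 G4 Eb3 G4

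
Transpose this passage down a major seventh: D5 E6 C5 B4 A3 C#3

Eb4 F5 Db4 C4 Bb2 D2

D5: a seventh down reaches E, and 11 semitones makes it Eb4.
A major seventh down from E6 gives F5.
C5: a seventh down reaches D, and 11 semitones makes it Db4.
B4 down a major seventh is C4.
A3: a seventh down reaches B, and 11 semitones makes it Bb2.
C#3: a seventh down reaches D, and 11 semitones makes it D2.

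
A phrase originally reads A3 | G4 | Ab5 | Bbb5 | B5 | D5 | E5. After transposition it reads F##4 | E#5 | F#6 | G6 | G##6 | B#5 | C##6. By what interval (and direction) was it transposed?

up an augmented sixth

From A3 to F##4 is 6 letter names — a sixth of some quality.
A3 to F##4 is 10 semitones, which makes it an augmented sixth; the second version is higher, so the direction is up.
Checking another pair — E5 → C##6 — gives the same interval.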